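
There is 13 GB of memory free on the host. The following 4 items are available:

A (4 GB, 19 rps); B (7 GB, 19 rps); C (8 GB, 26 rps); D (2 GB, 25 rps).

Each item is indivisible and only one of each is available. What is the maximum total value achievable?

63 rps

This is a 0/1 knapsack; check combinations near the capacity.
- A+B+D: memory 4+7+2=13, value 19+19+25=63
- C+D: memory 8+2=10, value 26+25=51
- A+C: memory 4+8=12, value 19+26=45
- A+D: memory 4+2=6, value 19+25=44
Best: 63 rps.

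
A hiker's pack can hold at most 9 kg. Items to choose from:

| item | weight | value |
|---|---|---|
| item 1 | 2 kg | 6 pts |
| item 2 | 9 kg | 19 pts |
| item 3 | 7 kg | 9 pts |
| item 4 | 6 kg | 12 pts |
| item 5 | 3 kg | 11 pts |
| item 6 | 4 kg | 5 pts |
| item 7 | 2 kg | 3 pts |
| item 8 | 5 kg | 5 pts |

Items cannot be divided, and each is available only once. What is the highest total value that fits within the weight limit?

23 pts

Check high-value combinations within 9 kg:
- item 4+item 5: weight 6+3=9, value 12+11=23
- item 1+item 5+item 6: weight 2+3+4=9, value 6+11+5=22
- item 1+item 5+item 7: weight 2+3+2=7, value 6+11+3=20
Best: 23 pts.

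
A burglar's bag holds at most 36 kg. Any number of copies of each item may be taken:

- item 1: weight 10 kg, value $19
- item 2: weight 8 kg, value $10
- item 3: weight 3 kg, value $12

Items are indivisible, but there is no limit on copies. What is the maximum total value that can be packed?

Best value-per-unit is item 3 at 12/3, and filling with it alone uses weight 12×3=36. No mix of the others beats 12×12 = 144.

$144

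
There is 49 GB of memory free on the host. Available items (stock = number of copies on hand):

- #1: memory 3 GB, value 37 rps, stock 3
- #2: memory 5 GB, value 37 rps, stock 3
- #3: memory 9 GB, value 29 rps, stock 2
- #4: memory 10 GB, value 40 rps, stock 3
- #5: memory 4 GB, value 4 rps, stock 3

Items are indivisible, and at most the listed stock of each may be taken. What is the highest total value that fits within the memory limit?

Best selections within memory 49 and stock limits:
- 3×#1 + 3×#2 + 2×#4 + 1×#5: memory 48, value 306
- 3×#1 + 2×#2 + 3×#4: memory 49, value 305
Best: 306 rps.

306 rps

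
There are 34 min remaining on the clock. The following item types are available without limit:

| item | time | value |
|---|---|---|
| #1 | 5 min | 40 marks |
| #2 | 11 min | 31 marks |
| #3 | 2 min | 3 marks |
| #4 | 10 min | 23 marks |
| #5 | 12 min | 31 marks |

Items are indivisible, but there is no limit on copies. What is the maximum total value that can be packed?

246 marks

Best value-per-unit is #1 at 40/5; filling with it alone gives 6×40 = 240.
Optimal mix: 6×#1 + 2×#3 → time 34, value 246.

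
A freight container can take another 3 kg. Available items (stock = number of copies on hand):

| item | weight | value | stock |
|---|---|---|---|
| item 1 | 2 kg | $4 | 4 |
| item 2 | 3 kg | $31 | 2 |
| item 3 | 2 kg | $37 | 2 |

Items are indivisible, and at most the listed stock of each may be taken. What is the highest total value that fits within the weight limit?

Best selections within weight 3 and stock limits:
- 1×item 3: weight 2, value 37
- 1×item 2: weight 3, value 31
Best: $37.

$37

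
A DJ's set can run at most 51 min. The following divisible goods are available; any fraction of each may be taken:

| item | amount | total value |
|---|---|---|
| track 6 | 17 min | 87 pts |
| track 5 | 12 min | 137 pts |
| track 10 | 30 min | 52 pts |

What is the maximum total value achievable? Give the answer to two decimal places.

Take in order of value per unit:
- track 5 (137/12 per unit): all 12 → value 137, running total 137.00
- track 6 (87/17 per unit): all 17 → value 87, running total 224.00
- track 10 (52/30 per unit): 22 of 30 → value 22×52/30 = 38.1333, running total 262.13
Total 262.13.

262.13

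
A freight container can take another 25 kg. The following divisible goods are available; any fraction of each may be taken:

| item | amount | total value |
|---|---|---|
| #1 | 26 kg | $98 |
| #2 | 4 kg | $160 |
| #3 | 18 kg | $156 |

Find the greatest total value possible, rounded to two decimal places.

327.31

Take in order of value per unit:
- #2 (160/4 per unit): all 4 → value 160, running total 160.00
- #3 (156/18 per unit): all 18 → value 156, running total 316.00
- #1 (98/26 per unit): 3 of 26 → value 3×98/26 = 11.3077, running total 327.31
Total 327.31.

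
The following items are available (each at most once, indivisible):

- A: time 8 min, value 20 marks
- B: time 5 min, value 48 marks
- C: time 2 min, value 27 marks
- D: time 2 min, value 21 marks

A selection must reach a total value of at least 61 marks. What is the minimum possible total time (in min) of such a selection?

Subsets with value ≥ 61, sorted by total time:
- B+C: time 7, value 75
- B+D: time 7, value 69
- B+C+D: time 9, value 96
Minimum time: 7 min.

7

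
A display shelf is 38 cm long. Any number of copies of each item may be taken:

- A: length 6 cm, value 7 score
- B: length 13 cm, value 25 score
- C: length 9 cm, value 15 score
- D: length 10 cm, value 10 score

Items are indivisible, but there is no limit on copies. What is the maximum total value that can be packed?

65 score

Best value-per-unit is B at 25/13; filling with it alone gives 2×25 = 50.
Optimal mix: 2×B + 1×C → length 35, value 65.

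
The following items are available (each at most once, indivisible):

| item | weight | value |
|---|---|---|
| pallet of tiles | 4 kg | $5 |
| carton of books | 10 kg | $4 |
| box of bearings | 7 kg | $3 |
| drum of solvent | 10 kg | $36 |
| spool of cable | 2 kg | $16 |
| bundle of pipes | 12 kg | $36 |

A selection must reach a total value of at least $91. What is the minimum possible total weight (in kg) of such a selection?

Subsets with value ≥ 91, sorted by total weight:
- pallet of tiles+drum of solvent+spool of cable+bundle of pipes: weight 28, value 93
- box of bearings+drum of solvent+spool of cable+bundle of pipes: weight 31, value 91
- carton of books+drum of solvent+spool of cable+bundle of pipes: weight 34, value 92
- pallet of tiles+box of bearings+drum of solvent+spool of cable+bundle of pipes: weight 35, value 96
Minimum weight: 28 kg.

28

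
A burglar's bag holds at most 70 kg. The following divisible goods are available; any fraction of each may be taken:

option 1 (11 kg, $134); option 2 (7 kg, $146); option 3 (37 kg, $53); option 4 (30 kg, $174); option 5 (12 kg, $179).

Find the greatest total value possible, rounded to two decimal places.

647.32

Take in order of value per unit:
- option 2 (146/7 per unit): all 7 → value 146, running total 146.00
- option 5 (179/12 per unit): all 12 → value 179, running total 325.00
- option 1 (134/11 per unit): all 11 → value 134, running total 459.00
- option 4 (174/30 per unit): all 30 → value 174, running total 633.00
- option 3 (53/37 per unit): 10 of 37 → value 10×53/37 = 14.3243, running total 647.32
Total 647.32.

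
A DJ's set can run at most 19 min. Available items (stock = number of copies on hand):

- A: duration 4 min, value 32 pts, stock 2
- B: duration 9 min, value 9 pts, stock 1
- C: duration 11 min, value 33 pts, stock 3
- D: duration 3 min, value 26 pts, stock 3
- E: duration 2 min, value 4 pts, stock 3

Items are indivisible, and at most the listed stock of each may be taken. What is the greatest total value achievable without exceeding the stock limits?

146 pts

Top feasible selections:
- 2×A + 3×D + 1×E: duration 19, value 146
- 2×A + 3×D: duration 17, value 142
- 2×A + 2×D + 2×E: duration 18, value 124
Best: 146 pts.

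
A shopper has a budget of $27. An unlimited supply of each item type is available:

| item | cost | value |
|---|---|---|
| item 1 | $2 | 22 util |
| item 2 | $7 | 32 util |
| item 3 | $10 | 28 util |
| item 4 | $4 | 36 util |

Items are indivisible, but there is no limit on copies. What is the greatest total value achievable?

Best value-per-unit is item 1 at 22/2, and filling with it alone uses cost 13×2=26. No mix of the others beats 13×22 = 286.

286 util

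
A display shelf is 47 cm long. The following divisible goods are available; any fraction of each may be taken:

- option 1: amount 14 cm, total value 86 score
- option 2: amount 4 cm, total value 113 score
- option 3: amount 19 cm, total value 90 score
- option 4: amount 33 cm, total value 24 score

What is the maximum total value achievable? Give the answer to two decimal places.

296.27

Take in order of value per unit:
- option 2 (113/4 per unit): all 4 → value 113, running total 113.00
- option 1 (86/14 per unit): all 14 → value 86, running total 199.00
- option 3 (90/19 per unit): all 19 → value 90, running total 289.00
- option 4 (24/33 per unit): 10 of 33 → value 10×24/33 = 7.2727, running total 296.27
Total 296.27.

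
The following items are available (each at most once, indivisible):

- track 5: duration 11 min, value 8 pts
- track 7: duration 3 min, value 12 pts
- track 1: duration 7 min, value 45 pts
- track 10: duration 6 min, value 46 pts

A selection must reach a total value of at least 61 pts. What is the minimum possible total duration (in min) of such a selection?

13

Subsets with value ≥ 61, sorted by total duration:
- track 1+track 10: duration 13, value 91
- track 7+track 1+track 10: duration 16, value 103
- track 5+track 7+track 10: duration 20, value 66
- track 5+track 7+track 1: duration 21, value 65
Minimum duration: 13 min.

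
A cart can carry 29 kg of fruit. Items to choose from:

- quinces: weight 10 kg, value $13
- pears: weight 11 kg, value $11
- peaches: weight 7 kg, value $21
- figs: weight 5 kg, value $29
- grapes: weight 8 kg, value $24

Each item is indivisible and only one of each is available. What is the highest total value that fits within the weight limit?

Check high-value combinations within 29 kg:
- peaches+figs+grapes: weight 7+5+8=20, value 21+29+24=74
- quinces+figs+grapes: weight 10+5+8=23, value 13+29+24=66
- pears+figs+grapes: weight 11+5+8=24, value 11+29+24=64
- quinces+peaches+figs: weight 10+7+5=22, value 13+21+29=63
- pears+peaches+figs: weight 11+7+5=23, value 11+21+29=61
Best: $74.

$74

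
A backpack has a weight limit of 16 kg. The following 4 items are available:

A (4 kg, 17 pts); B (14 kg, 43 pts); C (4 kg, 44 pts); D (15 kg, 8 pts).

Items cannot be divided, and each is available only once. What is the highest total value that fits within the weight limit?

Check high-value combinations within 16 kg:
- A+C: weight 4+4=8, value 17+44=61
- C: weight 4, value 44
- B: weight 14, value 43
- A: weight 4, value 17
- D: weight 15, value 8
Best: 61 pts.

61 pts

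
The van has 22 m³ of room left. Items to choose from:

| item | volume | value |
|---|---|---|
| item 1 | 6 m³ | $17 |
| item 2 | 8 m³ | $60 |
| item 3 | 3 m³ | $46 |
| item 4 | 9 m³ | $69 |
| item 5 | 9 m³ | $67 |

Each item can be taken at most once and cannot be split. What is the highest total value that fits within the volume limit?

$182

Check high-value combinations within 22 m³:
- item 3+item 4+item 5: volume 3+9+9=21, value 46+69+67=182
- item 2+item 3+item 4: volume 8+3+9=20, value 60+46+69=175
- item 2+item 3+item 5: volume 8+3+9=20, value 60+46+67=173
- item 4+item 5: volume 9+9=18, value 69+67=136
- item 1+item 3+item 4: volume 6+3+9=18, value 17+46+69=132
Best: $182.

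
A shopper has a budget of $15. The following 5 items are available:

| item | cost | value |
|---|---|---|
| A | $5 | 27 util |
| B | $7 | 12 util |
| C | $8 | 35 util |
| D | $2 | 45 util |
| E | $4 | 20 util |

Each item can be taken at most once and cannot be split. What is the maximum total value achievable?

107 util

Check high-value combinations within $15:
- A+C+D: cost 5+8+2=15, value 27+35+45=107
- C+D+E: cost 8+2+4=14, value 35+45+20=100
- A+D+E: cost 5+2+4=11, value 27+45+20=92
- A+B+D: cost 5+7+2=14, value 27+12+45=84
Best: 107 util.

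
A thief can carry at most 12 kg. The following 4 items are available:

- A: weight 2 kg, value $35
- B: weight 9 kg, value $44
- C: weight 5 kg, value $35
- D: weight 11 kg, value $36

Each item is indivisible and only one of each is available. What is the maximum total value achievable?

Check high-value combinations within 12 kg:
- A+B: weight 2+9=11, value 35+44=79
- A+C: weight 2+5=7, value 35+35=70
- B: weight 9, value 44
- D: weight 11, value 36
- A: weight 2, value 35
Best: $79.

$79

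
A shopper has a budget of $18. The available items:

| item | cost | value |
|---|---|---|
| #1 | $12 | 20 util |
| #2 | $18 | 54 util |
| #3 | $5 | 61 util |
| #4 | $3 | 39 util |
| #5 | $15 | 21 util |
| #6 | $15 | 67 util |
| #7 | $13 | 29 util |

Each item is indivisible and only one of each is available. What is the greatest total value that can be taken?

106 util

Check high-value combinations within $18:
- #4+#6: cost 3+15=18, value 39+67=106
- #3+#4: cost 5+3=8, value 61+39=100
- #3+#7: cost 5+13=18, value 61+29=90
- #1+#3: cost 12+5=17, value 20+61=81
Best: 106 util.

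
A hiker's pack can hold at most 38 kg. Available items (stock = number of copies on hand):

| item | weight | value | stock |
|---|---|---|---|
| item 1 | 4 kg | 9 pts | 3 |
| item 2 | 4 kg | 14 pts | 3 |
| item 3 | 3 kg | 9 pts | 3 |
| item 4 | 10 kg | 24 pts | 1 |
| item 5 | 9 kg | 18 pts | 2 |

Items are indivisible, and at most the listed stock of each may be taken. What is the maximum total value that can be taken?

105 pts

Best selections within weight 38 and stock limits:
- 2×item 1 + 3×item 2 + 3×item 3 + 1×item 5: weight 38, value 105
- 1×item 1 + 3×item 2 + 3×item 3 + 1×item 4: weight 35, value 102
- 2×item 1 + 3×item 2 + 2×item 3 + 1×item 4: weight 36, value 102
- 3×item 2 + 2×item 3 + 1×item 4 + 1×item 5: weight 37, value 102
Best: 105 pts.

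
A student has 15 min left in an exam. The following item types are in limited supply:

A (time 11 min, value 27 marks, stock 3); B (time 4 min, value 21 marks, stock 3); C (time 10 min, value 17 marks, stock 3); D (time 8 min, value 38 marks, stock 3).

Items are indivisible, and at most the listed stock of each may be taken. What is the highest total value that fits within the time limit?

63 marks

Top feasible selections:
- 3×B: time 12, value 63
- 1×B + 1×D: time 12, value 59
Best: 63 marks.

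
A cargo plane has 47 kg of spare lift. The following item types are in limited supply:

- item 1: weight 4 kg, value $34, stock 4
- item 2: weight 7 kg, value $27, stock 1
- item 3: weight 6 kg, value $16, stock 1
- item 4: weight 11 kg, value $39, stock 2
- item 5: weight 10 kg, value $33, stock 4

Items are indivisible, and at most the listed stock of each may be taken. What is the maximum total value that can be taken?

Top feasible selections:
- 4×item 1 + 1×item 2 + 2×item 4: weight 45, value 241
- 4×item 1 + 1×item 4 + 2×item 5: weight 47, value 241
- 4×item 1 + 1×item 2 + 1×item 4 + 1×item 5: weight 44, value 235
- 4×item 1 + 3×item 5: weight 46, value 235
Best: $241.

$241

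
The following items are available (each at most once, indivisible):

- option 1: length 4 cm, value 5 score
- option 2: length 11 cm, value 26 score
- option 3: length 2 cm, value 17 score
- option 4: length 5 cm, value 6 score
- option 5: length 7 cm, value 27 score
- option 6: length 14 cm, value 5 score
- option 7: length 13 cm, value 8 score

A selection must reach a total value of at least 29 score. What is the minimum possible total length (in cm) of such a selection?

Subsets with value ≥ 29, sorted by total length:
- option 3+option 5: length 9, value 44
- option 1+option 5: length 11, value 32
- option 4+option 5: length 12, value 33
- option 1+option 3+option 5: length 13, value 49
Minimum length: 9 cm.

9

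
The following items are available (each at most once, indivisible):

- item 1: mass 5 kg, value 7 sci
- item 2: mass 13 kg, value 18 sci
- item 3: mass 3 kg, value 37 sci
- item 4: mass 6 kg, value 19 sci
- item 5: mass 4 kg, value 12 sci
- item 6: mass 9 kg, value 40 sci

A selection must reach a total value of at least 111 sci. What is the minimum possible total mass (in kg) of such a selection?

Subsets with value ≥ 111, sorted by total mass:
- item 1+item 3+item 4+item 5+item 6: mass 27, value 115
- item 2+item 3+item 4+item 6: mass 31, value 114
Minimum mass: 27 kg.

27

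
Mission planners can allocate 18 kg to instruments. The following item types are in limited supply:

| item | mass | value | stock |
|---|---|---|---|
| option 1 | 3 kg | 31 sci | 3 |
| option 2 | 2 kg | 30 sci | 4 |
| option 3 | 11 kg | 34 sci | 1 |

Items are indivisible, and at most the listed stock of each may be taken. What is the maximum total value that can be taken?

Top feasible selections:
- 3×option 1 + 4×option 2: mass 17, value 213
- 3×option 1 + 3×option 2: mass 15, value 183
- 2×option 1 + 4×option 2: mass 14, value 182
Best: 213 sci.

213 sci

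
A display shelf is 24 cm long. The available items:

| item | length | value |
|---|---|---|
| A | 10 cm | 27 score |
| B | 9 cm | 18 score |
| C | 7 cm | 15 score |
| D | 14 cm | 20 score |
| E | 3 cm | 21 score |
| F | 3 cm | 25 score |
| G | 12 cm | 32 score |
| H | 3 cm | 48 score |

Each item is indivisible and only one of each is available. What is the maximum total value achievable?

Check high-value combinations within 24 cm:
- E+F+G+H: length 3+3+12+3=21, value 21+25+32+48=126
- A+E+F+H: length 10+3+3+3=19, value 27+21+25+48=121
- A+C+F+H: length 10+7+3+3=23, value 27+15+25+48=115
- D+E+F+H: length 14+3+3+3=23, value 20+21+25+48=114
- B+E+F+H: length 9+3+3+3=18, value 18+21+25+48=112
Best: 126 score.

126 score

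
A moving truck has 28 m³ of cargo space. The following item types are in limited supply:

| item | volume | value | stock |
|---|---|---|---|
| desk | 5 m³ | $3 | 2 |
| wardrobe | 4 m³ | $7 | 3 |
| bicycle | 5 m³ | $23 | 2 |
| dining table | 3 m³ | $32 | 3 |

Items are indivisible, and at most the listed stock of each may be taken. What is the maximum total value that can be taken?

$156

Best selections within volume 28 and stock limits:
- 2×wardrobe + 2×bicycle + 3×dining table: volume 27, value 156
- 1×desk + 1×wardrobe + 2×bicycle + 3×dining table: volume 28, value 152
- 1×wardrobe + 2×bicycle + 3×dining table: volume 23, value 149
- 1×desk + 2×bicycle + 3×dining table: volume 24, value 145
Best: $156.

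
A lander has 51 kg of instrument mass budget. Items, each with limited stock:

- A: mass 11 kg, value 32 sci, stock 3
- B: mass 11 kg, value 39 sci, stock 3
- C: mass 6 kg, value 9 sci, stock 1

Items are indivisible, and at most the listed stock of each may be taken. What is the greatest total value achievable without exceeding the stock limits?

158 sci

Best selections within mass 51 and stock limits:
- 1×A + 3×B + 1×C: mass 50, value 158
- 2×A + 2×B + 1×C: mass 50, value 151
- 1×A + 3×B: mass 44, value 149
- 3×A + 1×B + 1×C: mass 50, value 144
Best: 158 sci.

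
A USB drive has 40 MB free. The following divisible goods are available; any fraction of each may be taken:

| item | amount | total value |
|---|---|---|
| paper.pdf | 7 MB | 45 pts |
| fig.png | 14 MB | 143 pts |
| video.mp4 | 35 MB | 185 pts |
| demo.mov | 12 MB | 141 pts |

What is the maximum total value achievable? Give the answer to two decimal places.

Take in order of value per unit:
- demo.mov (141/12 per unit): all 12 → value 141, running total 141.00
- fig.png (143/14 per unit): all 14 → value 143, running total 284.00
- paper.pdf (45/7 per unit): all 7 → value 45, running total 329.00
- video.mp4 (185/35 per unit): 7 of 35 → value 7×185/35 = 37.0000, running total 366.00
Total 366.00.

366.00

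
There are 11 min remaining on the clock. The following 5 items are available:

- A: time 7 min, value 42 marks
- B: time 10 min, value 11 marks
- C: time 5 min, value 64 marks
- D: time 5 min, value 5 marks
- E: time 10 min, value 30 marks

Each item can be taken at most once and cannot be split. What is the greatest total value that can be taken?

Check high-value combinations within 11 min:
- C+D: time 5+5=10, value 64+5=69
- C: time 5, value 64
- A: time 7, value 42
- E: time 10, value 30
Best: 69 marks.

69 marks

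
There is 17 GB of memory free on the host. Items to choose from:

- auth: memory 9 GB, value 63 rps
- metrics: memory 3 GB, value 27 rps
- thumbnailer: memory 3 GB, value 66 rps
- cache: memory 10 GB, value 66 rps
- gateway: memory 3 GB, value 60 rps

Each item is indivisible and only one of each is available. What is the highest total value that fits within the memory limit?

192 rps

Check high-value combinations within 17 GB:
- thumbnailer+cache+gateway: memory 3+10+3=16, value 66+66+60=192
- auth+thumbnailer+gateway: memory 9+3+3=15, value 63+66+60=189
- metrics+thumbnailer+cache: memory 3+3+10=16, value 27+66+66=159
- auth+metrics+thumbnailer: memory 9+3+3=15, value 63+27+66=156
- metrics+thumbnailer+gateway: memory 3+3+3=9, value 27+66+60=153
Best: 192 rps.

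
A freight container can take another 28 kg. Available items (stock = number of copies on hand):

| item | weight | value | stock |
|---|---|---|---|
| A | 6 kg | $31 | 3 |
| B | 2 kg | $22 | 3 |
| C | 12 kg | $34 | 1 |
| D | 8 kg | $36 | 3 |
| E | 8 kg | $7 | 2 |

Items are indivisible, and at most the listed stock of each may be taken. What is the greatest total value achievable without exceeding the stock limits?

$169

Top feasible selections:
- 1×A + 3×B + 2×D: weight 28, value 169
- 2×A + 3×B + 1×D: weight 26, value 164
- 3×A + 3×B: weight 24, value 159
- 2×B + 3×D: weight 28, value 152
Best: $169.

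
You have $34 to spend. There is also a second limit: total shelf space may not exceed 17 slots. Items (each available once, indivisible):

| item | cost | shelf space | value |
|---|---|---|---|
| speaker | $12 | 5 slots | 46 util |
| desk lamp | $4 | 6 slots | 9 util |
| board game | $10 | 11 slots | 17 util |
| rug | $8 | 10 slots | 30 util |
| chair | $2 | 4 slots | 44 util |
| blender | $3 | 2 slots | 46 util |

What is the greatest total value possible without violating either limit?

145 util

Feasible sets respecting both limits:
- speaker+desk lamp+chair+blender: cost 21, shelf space 17, value 145
- speaker+chair+blender: cost 17, shelf space 11, value 136
- speaker+rug+blender: cost 23, shelf space 17, value 122
- rug+chair+blender: cost 13, shelf space 16, value 120
Best: 145 util.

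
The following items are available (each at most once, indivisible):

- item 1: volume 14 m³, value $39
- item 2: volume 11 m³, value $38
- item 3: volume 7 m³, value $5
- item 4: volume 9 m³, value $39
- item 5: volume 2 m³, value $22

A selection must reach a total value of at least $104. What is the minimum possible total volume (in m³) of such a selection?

29

Subsets with value ≥ 104, sorted by total volume:
- item 2+item 3+item 4+item 5: volume 29, value 104
- item 1+item 3+item 4+item 5: volume 32, value 105
Minimum volume: 29 m³.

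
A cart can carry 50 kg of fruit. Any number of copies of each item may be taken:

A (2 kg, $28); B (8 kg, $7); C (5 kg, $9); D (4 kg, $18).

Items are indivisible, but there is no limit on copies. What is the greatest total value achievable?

Best value-per-unit is A at 28/2, and filling with it alone uses weight 25×2=50. No mix of the others beats 25×28 = 700.

$700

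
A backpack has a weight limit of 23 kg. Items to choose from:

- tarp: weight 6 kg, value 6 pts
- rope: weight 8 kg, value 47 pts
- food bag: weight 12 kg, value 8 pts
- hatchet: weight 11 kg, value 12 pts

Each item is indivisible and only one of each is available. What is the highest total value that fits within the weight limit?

This is a 0/1 knapsack; check combinations near the capacity.
- rope+hatchet: weight 8+11=19, value 47+12=59
- rope+food bag: weight 8+12=20, value 47+8=55
- tarp+rope: weight 6+8=14, value 6+47=53
- rope: weight 8, value 47
- food bag+hatchet: weight 12+11=23, value 8+12=20
Best: 59 pts.

59 pts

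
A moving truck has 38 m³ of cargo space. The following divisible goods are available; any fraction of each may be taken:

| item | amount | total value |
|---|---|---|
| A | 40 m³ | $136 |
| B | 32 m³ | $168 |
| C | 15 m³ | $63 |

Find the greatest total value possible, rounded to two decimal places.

193.20

Take in order of value per unit:
- B (168/32 per unit): all 32 → value 168, running total 168.00
- C (63/15 per unit): 6 of 15 → value 6×63/15 = 25.2000, running total 193.20
Total 193.20.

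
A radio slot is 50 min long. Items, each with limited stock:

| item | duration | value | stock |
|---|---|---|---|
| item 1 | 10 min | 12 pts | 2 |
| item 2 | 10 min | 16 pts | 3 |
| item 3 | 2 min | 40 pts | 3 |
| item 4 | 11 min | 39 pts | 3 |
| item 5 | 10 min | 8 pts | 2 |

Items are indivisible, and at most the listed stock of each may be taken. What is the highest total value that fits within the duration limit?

Top feasible selections:
- 1×item 2 + 3×item 3 + 3×item 4: duration 49, value 253
- 1×item 1 + 3×item 3 + 3×item 4: duration 49, value 249
Best: 253 pts.

253 pts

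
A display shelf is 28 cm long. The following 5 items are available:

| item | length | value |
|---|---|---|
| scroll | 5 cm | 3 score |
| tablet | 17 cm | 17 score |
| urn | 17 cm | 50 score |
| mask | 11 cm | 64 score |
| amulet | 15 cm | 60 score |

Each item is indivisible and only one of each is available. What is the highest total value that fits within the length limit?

124 score

Check high-value combinations within 28 cm:
- mask+amulet: length 11+15=26, value 64+60=124
- urn+mask: length 17+11=28, value 50+64=114
- tablet+mask: length 17+11=28, value 17+64=81
Best: 124 score.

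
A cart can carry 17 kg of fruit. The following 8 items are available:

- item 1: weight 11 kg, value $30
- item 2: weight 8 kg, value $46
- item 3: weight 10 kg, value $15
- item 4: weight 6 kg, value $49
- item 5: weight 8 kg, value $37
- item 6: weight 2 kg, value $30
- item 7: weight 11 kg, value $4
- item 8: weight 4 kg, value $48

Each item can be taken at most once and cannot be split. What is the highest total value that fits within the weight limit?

This is a 0/1 knapsack; check combinations near the capacity.
- item 4+item 6+item 8: weight 6+2+4=12, value 49+30+48=127
- item 2+item 4+item 6: weight 8+6+2=16, value 46+49+30=125
- item 2+item 6+item 8: weight 8+2+4=14, value 46+30+48=124
Best: $127.

$127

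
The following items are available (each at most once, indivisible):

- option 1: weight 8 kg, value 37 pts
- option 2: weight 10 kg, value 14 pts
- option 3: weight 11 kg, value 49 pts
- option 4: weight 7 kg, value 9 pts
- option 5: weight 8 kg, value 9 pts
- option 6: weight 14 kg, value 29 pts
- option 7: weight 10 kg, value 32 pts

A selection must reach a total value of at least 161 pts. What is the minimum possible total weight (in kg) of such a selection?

53

Subsets with value ≥ 161, sorted by total weight:
- option 1+option 2+option 3+option 6+option 7: weight 53, value 161
- option 1+option 3+option 4+option 5+option 6+option 7: weight 58, value 165
- option 1+option 2+option 3+option 4+option 6+option 7: weight 60, value 170
- option 1+option 2+option 3+option 5+option 6+option 7: weight 61, value 170
Minimum weight: 53 kg.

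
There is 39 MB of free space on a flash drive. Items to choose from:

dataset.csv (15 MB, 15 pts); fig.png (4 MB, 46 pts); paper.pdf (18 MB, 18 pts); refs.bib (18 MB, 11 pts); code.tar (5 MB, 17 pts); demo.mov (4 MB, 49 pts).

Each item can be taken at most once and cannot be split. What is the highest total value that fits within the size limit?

This is a 0/1 knapsack; check combinations near the capacity.
- fig.png+paper.pdf+code.tar+demo.mov: size 4+18+5+4=31, value 46+18+17+49=130
- dataset.csv+fig.png+code.tar+demo.mov: size 15+4+5+4=28, value 15+46+17+49=127
- fig.png+refs.bib+code.tar+demo.mov: size 4+18+5+4=31, value 46+11+17+49=123
Best: 130 pts.

130 pts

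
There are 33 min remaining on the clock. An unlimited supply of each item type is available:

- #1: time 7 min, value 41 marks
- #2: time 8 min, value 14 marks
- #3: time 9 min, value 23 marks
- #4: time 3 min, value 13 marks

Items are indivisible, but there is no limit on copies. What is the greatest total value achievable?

177 marks

Best value-per-unit is #1 at 41/7; filling with it alone gives 4×41 = 164.
Optimal mix: 4×#1 + 1×#4 → time 31, value 177.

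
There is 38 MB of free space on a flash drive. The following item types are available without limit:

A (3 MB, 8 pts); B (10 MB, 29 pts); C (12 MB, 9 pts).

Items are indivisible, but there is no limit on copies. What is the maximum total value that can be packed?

Best value-per-unit is B at 29/10; filling with it alone gives 3×29 = 87.
Optimal mix: 6×A + 2×B → size 38, value 106.

106 pts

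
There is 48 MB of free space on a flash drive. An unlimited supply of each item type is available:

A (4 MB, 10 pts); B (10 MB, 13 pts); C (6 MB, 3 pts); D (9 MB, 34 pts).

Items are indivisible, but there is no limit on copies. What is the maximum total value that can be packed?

Best value-per-unit is D at 34/9, and filling with it alone uses size 5×9=45. No mix of the others beats 5×34 = 170.

170 pts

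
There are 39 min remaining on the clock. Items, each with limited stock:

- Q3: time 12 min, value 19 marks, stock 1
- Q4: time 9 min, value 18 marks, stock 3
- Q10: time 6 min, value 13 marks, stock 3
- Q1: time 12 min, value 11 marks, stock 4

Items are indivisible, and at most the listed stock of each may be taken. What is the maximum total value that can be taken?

Top feasible selections:
- 3×Q4 + 2×Q10: time 39, value 80
- 1×Q3 + 1×Q4 + 3×Q10: time 39, value 76
- 2×Q4 + 3×Q10: time 36, value 75
- 1×Q3 + 3×Q4: time 39, value 73
Best: 80 marks.

80 marks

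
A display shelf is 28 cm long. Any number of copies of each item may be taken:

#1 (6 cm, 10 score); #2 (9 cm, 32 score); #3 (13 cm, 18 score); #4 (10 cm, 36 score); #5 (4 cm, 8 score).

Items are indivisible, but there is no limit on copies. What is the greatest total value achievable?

100 score

Best value-per-unit is #4 at 36/10; filling with it alone gives 2×36 = 72.
Optimal mix: 2×#2 + 1×#4 → length 28, value 100.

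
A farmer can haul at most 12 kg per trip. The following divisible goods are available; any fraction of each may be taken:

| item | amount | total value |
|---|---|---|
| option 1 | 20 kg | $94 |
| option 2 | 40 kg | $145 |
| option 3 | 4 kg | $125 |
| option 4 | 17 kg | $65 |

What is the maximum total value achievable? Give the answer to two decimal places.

162.60

Take in order of value per unit:
- option 3 (125/4 per unit): all 4 → value 125, running total 125.00
- option 1 (94/20 per unit): 8 of 20 → value 8×94/20 = 37.6000, running total 162.60
Total 162.60.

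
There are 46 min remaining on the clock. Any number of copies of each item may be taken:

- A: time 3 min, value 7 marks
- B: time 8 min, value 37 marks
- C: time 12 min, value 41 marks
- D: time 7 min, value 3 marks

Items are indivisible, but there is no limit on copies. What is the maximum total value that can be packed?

Best value-per-unit is B at 37/8; filling with it alone gives 5×37 = 185.
Optimal mix: 2×A + 5×B → time 46, value 199.

199 marks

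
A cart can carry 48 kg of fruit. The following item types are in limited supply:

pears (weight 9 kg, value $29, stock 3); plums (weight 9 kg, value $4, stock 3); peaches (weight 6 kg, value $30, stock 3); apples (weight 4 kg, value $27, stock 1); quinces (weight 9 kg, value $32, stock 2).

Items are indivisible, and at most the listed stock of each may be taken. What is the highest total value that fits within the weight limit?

$183

Top feasible selections:
- 1×pears + 3×peaches + 2×quinces: weight 45, value 183
- 2×pears + 2×peaches + 2×quinces: weight 48, value 182
Best: $183.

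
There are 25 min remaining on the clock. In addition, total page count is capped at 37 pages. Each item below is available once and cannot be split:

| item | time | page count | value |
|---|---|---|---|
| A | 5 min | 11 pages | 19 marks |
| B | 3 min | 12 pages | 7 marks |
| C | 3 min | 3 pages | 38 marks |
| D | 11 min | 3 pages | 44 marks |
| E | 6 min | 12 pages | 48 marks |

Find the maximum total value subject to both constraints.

Feasible sets respecting both limits:
- A+C+D+E: time 25, page count 29, value 149
- B+C+D+E: time 23, page count 30, value 137
- C+D+E: time 20, page count 18, value 130
- A+D+E: time 22, page count 26, value 111
Best: 149 marks.

149 marks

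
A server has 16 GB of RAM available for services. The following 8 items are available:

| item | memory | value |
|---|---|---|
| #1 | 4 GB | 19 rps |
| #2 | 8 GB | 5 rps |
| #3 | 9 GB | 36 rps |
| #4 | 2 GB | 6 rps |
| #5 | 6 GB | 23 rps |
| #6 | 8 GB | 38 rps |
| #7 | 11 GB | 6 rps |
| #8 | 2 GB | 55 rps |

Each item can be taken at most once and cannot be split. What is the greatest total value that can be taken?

118 rps

Check high-value combinations within 16 GB:
- #1+#4+#6+#8: memory 4+2+8+2=16, value 19+6+38+55=118
- #5+#6+#8: memory 6+8+2=16, value 23+38+55=116
- #1+#6+#8: memory 4+8+2=14, value 19+38+55=112
Best: 118 rps.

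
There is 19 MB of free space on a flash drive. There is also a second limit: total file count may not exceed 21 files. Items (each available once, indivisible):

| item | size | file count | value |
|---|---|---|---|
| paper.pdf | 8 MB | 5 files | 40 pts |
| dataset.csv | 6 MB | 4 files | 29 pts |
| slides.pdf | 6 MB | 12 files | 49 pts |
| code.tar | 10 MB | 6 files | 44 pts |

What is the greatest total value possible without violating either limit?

Feasible sets respecting both limits:
- slides.pdf+code.tar: size 16, file count 18, value 93
- paper.pdf+slides.pdf: size 14, file count 17, value 89
- paper.pdf+code.tar: size 18, file count 11, value 84
- dataset.csv+slides.pdf: size 12, file count 16, value 78
Best: 93 pts.

93 pts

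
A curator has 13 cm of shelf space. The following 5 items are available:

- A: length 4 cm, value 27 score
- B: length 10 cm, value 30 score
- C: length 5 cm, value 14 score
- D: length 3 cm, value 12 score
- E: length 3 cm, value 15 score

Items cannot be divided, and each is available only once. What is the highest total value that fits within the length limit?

56 score

Check high-value combinations within 13 cm:
- A+C+E: length 4+5+3=12, value 27+14+15=56
- A+D+E: length 4+3+3=10, value 27+12+15=54
- A+C+D: length 4+5+3=12, value 27+14+12=53
- B+E: length 10+3=13, value 30+15=45
- A+E: length 4+3=7, value 27+15=42
Best: 56 score.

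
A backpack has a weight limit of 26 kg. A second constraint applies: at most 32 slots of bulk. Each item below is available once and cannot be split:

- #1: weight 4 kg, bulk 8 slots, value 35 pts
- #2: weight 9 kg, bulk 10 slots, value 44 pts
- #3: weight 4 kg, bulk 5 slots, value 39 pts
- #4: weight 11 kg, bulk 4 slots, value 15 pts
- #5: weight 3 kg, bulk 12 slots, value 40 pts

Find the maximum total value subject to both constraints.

Feasible sets respecting both limits:
- #1+#3+#4+#5: weight 22, bulk 29, value 129
- #2+#3+#5: weight 16, bulk 27, value 123
- #1+#2+#5: weight 16, bulk 30, value 119
- #1+#2+#3: weight 17, bulk 23, value 118
Best: 129 pts.

129 pts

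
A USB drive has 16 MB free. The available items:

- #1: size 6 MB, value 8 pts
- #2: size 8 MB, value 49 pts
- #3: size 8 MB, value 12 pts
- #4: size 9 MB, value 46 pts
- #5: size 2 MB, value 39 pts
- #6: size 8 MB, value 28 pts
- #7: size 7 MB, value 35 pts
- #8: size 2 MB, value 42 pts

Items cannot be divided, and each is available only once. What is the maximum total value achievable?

Check high-value combinations within 16 MB:
- #2+#5+#8: size 8+2+2=12, value 49+39+42=130
- #4+#5+#8: size 9+2+2=13, value 46+39+42=127
- #5+#7+#8: size 2+7+2=11, value 39+35+42=116
- #5+#6+#8: size 2+8+2=12, value 39+28+42=109
Best: 130 pts.

130 pts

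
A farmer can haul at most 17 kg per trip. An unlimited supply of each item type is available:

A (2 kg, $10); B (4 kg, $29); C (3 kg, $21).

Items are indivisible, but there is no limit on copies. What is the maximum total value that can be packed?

Best value-per-unit is B at 29/4; filling with it alone gives 4×29 = 116.
Optimal mix: 2×B + 3×C → weight 17, value 121.

$121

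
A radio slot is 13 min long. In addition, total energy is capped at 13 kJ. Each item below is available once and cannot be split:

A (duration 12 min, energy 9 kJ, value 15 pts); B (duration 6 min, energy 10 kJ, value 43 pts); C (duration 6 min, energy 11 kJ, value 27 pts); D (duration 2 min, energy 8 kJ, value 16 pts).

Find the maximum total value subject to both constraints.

Feasible sets respecting both limits:
- B: duration 6, energy 10, value 43
- C: duration 6, energy 11, value 27
- D: duration 2, energy 8, value 16
Best: 43 pts.

43 pts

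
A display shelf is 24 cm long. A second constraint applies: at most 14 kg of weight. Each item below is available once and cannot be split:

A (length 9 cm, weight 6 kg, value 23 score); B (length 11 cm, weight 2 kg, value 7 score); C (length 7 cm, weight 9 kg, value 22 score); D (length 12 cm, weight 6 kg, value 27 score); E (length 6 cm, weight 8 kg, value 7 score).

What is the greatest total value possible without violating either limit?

Feasible sets respecting both limits:
- A+D: length 21, weight 12, value 50
- B+D: length 23, weight 8, value 34
- D+E: length 18, weight 14, value 34
Best: 50 score.

50 score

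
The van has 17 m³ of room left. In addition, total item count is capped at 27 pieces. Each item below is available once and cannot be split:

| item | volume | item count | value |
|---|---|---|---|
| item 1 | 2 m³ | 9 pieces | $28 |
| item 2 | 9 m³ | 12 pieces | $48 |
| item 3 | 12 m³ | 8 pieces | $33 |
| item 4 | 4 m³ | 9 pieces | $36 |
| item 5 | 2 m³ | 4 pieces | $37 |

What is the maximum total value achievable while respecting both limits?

Feasible sets respecting both limits:
- item 2+item 4+item 5: volume 15, item count 25, value 121
- item 1+item 2+item 5: volume 13, item count 25, value 113
- item 1+item 4+item 5: volume 8, item count 22, value 101
Best: $121.

$121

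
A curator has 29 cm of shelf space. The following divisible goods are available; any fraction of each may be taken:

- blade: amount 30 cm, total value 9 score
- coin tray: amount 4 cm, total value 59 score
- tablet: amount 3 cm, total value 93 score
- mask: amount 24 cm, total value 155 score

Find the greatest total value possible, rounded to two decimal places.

294.08

Take in order of value per unit:
- tablet (93/3 per unit): all 3 → value 93, running total 93.00
- coin tray (59/4 per unit): all 4 → value 59, running total 152.00
- mask (155/24 per unit): 22 of 24 → value 22×155/24 = 142.0833, running total 294.08
Total 294.08.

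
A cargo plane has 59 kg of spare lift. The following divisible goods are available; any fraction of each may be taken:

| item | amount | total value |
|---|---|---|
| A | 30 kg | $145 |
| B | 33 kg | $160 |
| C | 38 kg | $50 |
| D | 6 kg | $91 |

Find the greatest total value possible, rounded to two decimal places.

Take in order of value per unit:
- D (91/6 per unit): all 6 → value 91, running total 91.00
- B (160/33 per unit): all 33 → value 160, running total 251.00
- A (145/30 per unit): 20 of 30 → value 20×145/30 = 96.6667, running total 347.67
Total 347.67.

347.67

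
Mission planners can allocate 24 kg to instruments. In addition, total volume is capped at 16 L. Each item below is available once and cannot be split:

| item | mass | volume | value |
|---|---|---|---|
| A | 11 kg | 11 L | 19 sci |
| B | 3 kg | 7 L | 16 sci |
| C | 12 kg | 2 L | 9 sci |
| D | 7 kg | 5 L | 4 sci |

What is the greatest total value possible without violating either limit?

Feasible sets respecting both limits:
- B+C+D: mass 22, volume 14, value 29
- A+C: mass 23, volume 13, value 28
- B+C: mass 15, volume 9, value 25
Best: 29 sci.

29 sci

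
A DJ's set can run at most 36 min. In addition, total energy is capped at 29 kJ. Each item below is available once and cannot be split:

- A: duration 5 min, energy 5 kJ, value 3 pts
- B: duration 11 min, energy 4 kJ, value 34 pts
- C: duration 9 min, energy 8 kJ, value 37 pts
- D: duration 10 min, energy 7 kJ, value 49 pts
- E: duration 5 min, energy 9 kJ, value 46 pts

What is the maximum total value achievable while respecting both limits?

166 pts

Feasible sets respecting both limits:
- B+C+D+E: duration 35, energy 28, value 166
- A+C+D+E: duration 29, energy 29, value 135
- A+B+D+E: duration 31, energy 25, value 132
- C+D+E: duration 24, energy 24, value 132
Best: 166 pts.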